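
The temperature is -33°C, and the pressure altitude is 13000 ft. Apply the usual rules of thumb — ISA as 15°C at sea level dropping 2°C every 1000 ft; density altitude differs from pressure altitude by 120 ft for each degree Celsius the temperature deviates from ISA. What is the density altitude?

10360 ft

ISA temperature at 13000 ft = 15 − 2 × (13000/1000) = -11°C.
ISA deviation = -33 − (-11) = -22°C.
Density altitude = 13000 + 120 × (-22) = 13000 + (-2640) = 10360 ft.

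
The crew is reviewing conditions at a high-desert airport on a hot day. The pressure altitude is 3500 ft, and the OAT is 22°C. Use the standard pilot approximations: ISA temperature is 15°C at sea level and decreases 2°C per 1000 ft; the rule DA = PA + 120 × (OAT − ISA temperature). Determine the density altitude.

ISA temperature at 3500 ft = 15 − 2 × (3500/1000) = 8°C.
ISA deviation = 22 − 8 = +14°C.
Density altitude = 3500 + 120 × (14) = 3500 + (+1680) = 5180 ft.

5180 ft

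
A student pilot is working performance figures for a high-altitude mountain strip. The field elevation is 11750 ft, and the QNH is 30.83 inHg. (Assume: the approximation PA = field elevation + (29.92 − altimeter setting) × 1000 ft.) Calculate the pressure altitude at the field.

Pressure correction = (29.92 − 30.83) × 1000 = -910 ft.
Pressure altitude = 11750 + (-910) = 10840 ft.

10840 ft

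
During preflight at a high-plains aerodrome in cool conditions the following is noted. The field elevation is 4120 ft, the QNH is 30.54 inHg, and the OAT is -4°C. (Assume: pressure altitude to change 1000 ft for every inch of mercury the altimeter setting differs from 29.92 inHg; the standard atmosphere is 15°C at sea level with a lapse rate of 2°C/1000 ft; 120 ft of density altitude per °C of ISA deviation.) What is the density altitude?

2060 ft

Pressure altitude = 4120 + (29.92 − 30.54) × 1000 = 4120 + (-620) = 3500 ft.
ISA temperature at 3500 ft = 15 − 2 × (3500/1000) = 8°C.
ISA deviation = -4 − 8 = -12°C.
Density altitude = 3500 + 120 × (-12) = 2060 ft.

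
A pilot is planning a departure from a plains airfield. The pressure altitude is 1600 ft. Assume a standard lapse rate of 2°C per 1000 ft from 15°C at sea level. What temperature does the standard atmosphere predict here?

ISA temperature = 15 − 2 × (1600/1000) = 15 − 3.2 = 11.8°C.

11.8°C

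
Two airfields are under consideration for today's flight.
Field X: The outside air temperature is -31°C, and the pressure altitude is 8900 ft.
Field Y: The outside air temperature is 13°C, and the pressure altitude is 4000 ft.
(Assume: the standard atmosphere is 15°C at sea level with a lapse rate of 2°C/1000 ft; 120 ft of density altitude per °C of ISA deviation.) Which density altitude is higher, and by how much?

Field X by 796 ft

Field X: ISA temp = -2.8°C, deviation -28.2°C, DA = 8900 + 120 × (-28.2) = 5516 ft.
Field Y: ISA temp = 7°C, deviation +6°C, DA = 4000 + 120 × 6 = 4720 ft.
Field X is higher by 5516 − 4720 = 796 ft.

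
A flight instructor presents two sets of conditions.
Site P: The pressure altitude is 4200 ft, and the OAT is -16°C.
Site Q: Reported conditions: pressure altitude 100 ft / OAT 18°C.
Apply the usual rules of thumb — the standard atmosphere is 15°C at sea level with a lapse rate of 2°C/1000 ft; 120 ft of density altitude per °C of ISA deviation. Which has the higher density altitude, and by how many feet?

Site P: ISA temp = 6.6°C, deviation -22.6°C, DA = 4200 + 120 × (-22.6) = 1488 ft.
Site Q: ISA temp = 14.8°C, deviation +3.2°C, DA = 100 + 120 × 3.2 = 484 ft.
Site P is higher by 1488 − 484 = 1004 ft.

Site P by 1004 ft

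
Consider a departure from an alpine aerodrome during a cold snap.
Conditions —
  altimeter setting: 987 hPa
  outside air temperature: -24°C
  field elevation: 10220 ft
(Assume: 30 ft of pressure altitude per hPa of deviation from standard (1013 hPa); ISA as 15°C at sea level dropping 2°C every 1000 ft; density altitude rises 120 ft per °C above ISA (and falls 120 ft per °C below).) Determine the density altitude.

8960 ft

Pressure altitude = 10220 + (1013 − 987) × 30 = 10220 + (+780) = 11000 ft.
ISA temperature at 11000 ft = 15 − 2 × (11000/1000) = -7°C.
ISA deviation = -24 − (-7) = -17°C.
Density altitude = 11000 + 120 × (-17) = 8960 ft.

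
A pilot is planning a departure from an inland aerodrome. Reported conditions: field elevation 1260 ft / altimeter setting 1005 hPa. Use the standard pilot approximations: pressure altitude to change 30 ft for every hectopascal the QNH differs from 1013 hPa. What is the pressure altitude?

Pressure correction = (1013 − 1005) × 30 = +240 ft.
Pressure altitude = 1260 + (+240) = 1500 ft.

1500 ft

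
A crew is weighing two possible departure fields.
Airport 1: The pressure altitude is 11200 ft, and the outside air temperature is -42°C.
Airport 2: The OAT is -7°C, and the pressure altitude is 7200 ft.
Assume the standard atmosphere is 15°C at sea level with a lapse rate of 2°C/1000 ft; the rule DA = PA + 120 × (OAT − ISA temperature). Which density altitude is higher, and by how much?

Airport 1 by 760 ft

Airport 1: ISA temp = -7.4°C, deviation -34.6°C, DA = 11200 + 120 × (-34.6) = 7048 ft.
Airport 2: ISA temp = 0.6°C, deviation -7.6°C, DA = 7200 + 120 × (-7.6) = 6288 ft.
Airport 1 is higher by 7048 − 6288 = 760 ft.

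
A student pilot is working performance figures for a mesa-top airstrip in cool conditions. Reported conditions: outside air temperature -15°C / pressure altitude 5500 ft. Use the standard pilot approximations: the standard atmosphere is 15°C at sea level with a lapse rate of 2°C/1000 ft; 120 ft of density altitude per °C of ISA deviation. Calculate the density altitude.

ISA temperature at 5500 ft = 15 − 2 × (5500/1000) = 4°C.
ISA deviation = -15 − 4 = -19°C.
Density altitude = 5500 + 120 × (-19) = 5500 + (-2280) = 3220 ft.

3220 ft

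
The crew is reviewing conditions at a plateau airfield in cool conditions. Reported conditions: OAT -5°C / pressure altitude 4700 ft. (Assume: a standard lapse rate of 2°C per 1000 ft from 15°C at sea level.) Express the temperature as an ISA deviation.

ISA-10.6°C

ISA temperature at 4700 ft = 15 − 2 × (4700/1000) = 5.6°C.
Deviation = OAT − ISA = -5 − 5.6 = -10.6°C.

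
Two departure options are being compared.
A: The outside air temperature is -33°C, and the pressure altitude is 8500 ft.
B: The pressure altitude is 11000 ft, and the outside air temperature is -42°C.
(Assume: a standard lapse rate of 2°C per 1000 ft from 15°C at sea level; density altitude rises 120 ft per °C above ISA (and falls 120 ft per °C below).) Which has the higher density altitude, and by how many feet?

B by 2020 ft

A: ISA temp = -2°C, deviation -31°C, DA = 8500 + 120 × (-31) = 4780 ft.
B: ISA temp = -7°C, deviation -35°C, DA = 11000 + 120 × (-35) = 6800 ft.
B is higher by 6800 − 4780 = 2020 ft.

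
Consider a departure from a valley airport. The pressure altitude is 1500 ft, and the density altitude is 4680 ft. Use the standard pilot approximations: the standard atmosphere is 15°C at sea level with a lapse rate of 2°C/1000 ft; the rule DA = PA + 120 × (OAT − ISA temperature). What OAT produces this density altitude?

Density altitude − pressure altitude = 4680 − 1500 = +3180 ft.
At 120 ft/°C that is an ISA deviation of 3180/120 = +26.5°C.
ISA temperature at 1500 ft = 15 − 2 × (1500/1000) = 12°C.
OAT = ISA + deviation = 12 + (+26.5) = 38.5°C.

38.5°C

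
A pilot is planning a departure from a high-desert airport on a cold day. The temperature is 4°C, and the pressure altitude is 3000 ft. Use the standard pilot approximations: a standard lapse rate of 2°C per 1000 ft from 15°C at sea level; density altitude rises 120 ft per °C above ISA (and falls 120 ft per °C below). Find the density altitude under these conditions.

ISA temperature at 3000 ft = 15 − 2 × (3000/1000) = 9°C.
ISA deviation = 4 − 9 = -5°C.
Density altitude = 3000 + 120 × (-5) = 3000 + (-600) = 2400 ft.

2400 ft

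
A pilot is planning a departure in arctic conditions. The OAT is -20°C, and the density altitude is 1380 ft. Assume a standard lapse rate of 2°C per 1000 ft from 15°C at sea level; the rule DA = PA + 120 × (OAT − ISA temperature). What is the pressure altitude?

4500 ft

DA = PA + 120 × (OAT − (15 − 2·PA/1000)) = PA + 120·OAT − 1800 + 0.24·PA = 1.24·PA + 120·OAT − 1800.
So 1.24·PA = 1380 − 120 × (-20) + 1800 = 5580.
PA = 5580 / 1.24 = 4500 ft.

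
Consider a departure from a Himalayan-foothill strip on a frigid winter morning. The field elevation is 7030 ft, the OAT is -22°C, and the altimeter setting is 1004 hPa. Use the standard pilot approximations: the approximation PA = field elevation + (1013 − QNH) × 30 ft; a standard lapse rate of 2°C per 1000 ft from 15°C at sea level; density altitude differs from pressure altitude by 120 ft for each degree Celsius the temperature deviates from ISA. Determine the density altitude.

4612 ft

Pressure altitude = 7030 + (1013 − 1004) × 30 = 7030 + (+270) = 7300 ft.
ISA temperature at 7300 ft = 15 − 2 × (7300/1000) = 0.4°C.
ISA deviation = -22 − 0.4 = -22.4°C.
Density altitude = 7300 + 120 × (-22.4) = 4612 ft.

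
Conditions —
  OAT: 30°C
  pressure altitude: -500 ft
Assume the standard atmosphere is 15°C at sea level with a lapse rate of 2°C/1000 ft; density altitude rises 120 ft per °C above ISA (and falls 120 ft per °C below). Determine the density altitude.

ISA temperature at -500 ft = 15 − 2 × (-500/1000) = 16°C.
ISA deviation = 30 − 16 = +14°C.
Density altitude = -500 + 120 × (14) = -500 + (+1680) = 1180 ft.

1180 ft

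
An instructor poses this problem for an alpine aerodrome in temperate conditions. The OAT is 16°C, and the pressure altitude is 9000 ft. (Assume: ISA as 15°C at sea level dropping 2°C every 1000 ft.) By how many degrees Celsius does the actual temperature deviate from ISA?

ISA+19°C

ISA temperature at 9000 ft = 15 − 2 × (9000/1000) = -3°C.
Deviation = OAT − ISA = 16 − (-3) = +19°C.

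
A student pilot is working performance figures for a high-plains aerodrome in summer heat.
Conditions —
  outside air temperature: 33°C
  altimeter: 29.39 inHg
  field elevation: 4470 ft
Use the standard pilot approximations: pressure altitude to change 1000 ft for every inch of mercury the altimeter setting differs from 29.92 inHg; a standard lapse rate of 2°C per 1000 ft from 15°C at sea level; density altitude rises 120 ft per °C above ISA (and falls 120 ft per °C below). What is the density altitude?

Pressure altitude = 4470 + (29.92 − 29.39) × 1000 = 4470 + (+530) = 5000 ft.
ISA temperature at 5000 ft = 15 − 2 × (5000/1000) = 5°C.
ISA deviation = 33 − 5 = +28°C.
Density altitude = 5000 + 120 × (28) = 8360 ft.

8360 ft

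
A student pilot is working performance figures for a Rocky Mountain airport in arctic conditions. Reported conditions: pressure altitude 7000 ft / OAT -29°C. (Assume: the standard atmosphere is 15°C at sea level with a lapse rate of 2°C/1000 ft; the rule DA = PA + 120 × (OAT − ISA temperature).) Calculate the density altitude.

3400 ft

ISA temperature at 7000 ft = 15 − 2 × (7000/1000) = 1°C.
ISA deviation = -29 − 1 = -30°C.
Density altitude = 7000 + 120 × (-30) = 7000 + (-3600) = 3400 ft.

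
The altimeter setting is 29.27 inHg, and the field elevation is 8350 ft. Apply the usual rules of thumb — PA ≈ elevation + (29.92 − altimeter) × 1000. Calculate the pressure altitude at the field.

Pressure correction = (29.92 − 29.27) × 1000 = +650 ft.
Pressure altitude = 8350 + (+650) = 9000 ft.

9000 ft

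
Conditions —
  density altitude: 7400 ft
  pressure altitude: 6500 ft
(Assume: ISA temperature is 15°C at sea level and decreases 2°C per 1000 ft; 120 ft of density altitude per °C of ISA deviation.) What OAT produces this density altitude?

Density altitude − pressure altitude = 7400 − 6500 = +900 ft.
At 120 ft/°C that is an ISA deviation of 900/120 = +7.5°C.
ISA temperature at 6500 ft = 15 − 2 × (6500/1000) = 2°C.
OAT = ISA + deviation = 2 + (+7.5) = 9.5°C.

9.5°C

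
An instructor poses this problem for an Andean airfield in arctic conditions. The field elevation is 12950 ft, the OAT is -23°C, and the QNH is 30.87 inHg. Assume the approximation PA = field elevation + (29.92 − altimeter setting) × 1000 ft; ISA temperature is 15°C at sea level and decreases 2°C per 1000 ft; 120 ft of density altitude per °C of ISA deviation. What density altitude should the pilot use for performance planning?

Pressure altitude = 12950 + (29.92 − 30.87) × 1000 = 12950 + (-950) = 12000 ft.
ISA temperature at 12000 ft = 15 − 2 × (12000/1000) = -9°C.
ISA deviation = -23 − (-9) = -14°C.
Density altitude = 12000 + 120 × (-14) = 10320 ft.

10320 ft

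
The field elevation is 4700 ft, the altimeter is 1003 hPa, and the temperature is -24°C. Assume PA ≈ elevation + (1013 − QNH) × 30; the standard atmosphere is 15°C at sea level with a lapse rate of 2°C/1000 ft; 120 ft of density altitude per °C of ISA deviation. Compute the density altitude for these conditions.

Pressure altitude = 4700 + (1013 − 1003) × 30 = 4700 + (+300) = 5000 ft.
ISA temperature at 5000 ft = 15 − 2 × (5000/1000) = 5°C.
ISA deviation = -24 − 5 = -29°C.
Density altitude = 5000 + 120 × (-29) = 1520 ft.

1520 ft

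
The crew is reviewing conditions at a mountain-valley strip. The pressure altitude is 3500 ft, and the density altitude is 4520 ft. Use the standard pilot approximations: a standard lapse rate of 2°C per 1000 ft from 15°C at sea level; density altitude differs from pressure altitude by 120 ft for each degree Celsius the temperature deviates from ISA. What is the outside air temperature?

16.5°C

Density altitude − pressure altitude = 4520 − 3500 = +1020 ft.
At 120 ft/°C that is an ISA deviation of 1020/120 = +8.5°C.
ISA temperature at 3500 ft = 15 − 2 × (3500/1000) = 8°C.
OAT = ISA + deviation = 8 + (+8.5) = 16.5°C.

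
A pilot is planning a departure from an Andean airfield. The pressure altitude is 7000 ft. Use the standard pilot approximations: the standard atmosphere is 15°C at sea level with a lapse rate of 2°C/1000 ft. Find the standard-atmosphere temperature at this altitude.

ISA temperature = 15 − 2 × (7000/1000) = 15 − 14 = 1°C.

1°C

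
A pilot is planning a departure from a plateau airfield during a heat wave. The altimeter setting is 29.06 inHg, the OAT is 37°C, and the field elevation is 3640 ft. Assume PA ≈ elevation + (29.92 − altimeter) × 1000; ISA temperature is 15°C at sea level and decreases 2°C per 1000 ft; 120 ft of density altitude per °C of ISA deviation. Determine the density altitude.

8220 ft

Pressure altitude = 3640 + (29.92 − 29.06) × 1000 = 3640 + (+860) = 4500 ft.
ISA temperature at 4500 ft = 15 − 2 × (4500/1000) = 6°C.
ISA deviation = 37 − 6 = +31°C.
Density altitude = 4500 + 120 × (31) = 8220 ft.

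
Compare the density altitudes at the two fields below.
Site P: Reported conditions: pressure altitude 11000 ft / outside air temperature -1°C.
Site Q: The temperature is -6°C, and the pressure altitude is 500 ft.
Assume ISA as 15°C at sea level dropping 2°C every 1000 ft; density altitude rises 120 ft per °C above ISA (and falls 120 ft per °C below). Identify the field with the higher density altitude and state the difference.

Site P by 13620 ft

Site P: ISA temp = -7°C, deviation +6°C, DA = 11000 + 120 × 6 = 11720 ft.
Site Q: ISA temp = 14°C, deviation -20°C, DA = 500 + 120 × (-20) = -1900 ft.
Site P is higher by 11720 − (-1900) = 13620 ft.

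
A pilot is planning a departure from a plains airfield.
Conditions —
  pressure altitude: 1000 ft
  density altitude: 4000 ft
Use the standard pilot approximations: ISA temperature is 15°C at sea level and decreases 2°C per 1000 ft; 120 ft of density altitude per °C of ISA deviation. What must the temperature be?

Density altitude − pressure altitude = 4000 − 1000 = +3000 ft.
At 120 ft/°C that is an ISA deviation of 3000/120 = +25°C.
ISA temperature at 1000 ft = 15 − 2 × (1000/1000) = 13°C.
OAT = ISA + deviation = 13 + (+25) = 38°C.

38°C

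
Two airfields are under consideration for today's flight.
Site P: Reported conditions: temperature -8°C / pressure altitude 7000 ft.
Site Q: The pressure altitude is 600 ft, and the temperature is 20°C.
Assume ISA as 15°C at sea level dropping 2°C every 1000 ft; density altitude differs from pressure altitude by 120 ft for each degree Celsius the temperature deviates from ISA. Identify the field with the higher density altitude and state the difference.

Site P by 4576 ft

Site P: ISA temp = 1°C, deviation -9°C, DA = 7000 + 120 × (-9) = 5920 ft.
Site Q: ISA temp = 13.8°C, deviation +6.2°C, DA = 600 + 120 × 6.2 = 1344 ft.
Site P is higher by 5920 − 1344 = 4576 ft.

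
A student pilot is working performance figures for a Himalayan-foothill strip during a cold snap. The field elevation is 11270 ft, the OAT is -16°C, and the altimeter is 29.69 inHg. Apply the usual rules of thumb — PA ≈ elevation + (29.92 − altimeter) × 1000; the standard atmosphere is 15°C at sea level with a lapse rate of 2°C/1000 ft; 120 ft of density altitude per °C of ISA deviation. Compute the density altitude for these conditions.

10540 ft

Pressure altitude = 11270 + (29.92 − 29.69) × 1000 = 11270 + (+230) = 11500 ft.
ISA temperature at 11500 ft = 15 − 2 × (11500/1000) = -8°C.
ISA deviation = -16 − (-8) = -8°C.
Density altitude = 11500 + 120 × (-8) = 10540 ft.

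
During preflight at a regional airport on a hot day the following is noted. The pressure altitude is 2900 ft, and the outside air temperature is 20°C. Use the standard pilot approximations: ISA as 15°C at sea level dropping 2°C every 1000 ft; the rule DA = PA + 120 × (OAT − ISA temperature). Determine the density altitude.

4196 ft

ISA temperature at 2900 ft = 15 − 2 × (2900/1000) = 9.2°C.
ISA deviation = 20 − 9.2 = +10.8°C.
Density altitude = 2900 + 120 × (10.8) = 2900 + (+1296) = 4196 ft.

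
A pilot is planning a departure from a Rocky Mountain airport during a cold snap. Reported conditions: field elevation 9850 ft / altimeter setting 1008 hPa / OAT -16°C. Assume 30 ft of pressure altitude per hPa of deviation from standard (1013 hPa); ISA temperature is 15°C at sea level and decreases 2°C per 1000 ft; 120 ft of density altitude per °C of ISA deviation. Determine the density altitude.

Pressure altitude = 9850 + (1013 − 1008) × 30 = 9850 + (+150) = 10000 ft.
ISA temperature at 10000 ft = 15 − 2 × (10000/1000) = -5°C.
ISA deviation = -16 − (-5) = -11°C.
Density altitude = 10000 + 120 × (-11) = 8680 ft.

8680 ft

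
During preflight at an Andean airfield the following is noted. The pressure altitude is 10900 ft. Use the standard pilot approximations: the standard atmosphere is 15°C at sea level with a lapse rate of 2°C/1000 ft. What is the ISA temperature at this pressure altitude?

-6.8°C

ISA temperature = 15 − 2 × (10900/1000) = 15 − 21.8 = -6.8°C.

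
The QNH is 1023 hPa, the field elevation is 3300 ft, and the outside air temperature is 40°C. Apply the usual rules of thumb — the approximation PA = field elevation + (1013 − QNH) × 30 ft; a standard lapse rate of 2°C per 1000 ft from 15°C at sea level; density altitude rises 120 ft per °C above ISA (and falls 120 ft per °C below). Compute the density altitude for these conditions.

Pressure altitude = 3300 + (1013 − 1023) × 30 = 3300 + (-300) = 3000 ft.
ISA temperature at 3000 ft = 15 − 2 × (3000/1000) = 9°C.
ISA deviation = 40 − 9 = +31°C.
Density altitude = 3000 + 120 × (31) = 6720 ft.

6720 ft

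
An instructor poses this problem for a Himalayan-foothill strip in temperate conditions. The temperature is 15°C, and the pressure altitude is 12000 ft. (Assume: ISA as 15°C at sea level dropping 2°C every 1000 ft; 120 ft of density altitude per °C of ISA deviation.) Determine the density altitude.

ISA temperature at 12000 ft = 15 − 2 × (12000/1000) = -9°C.
ISA deviation = 15 − (-9) = +24°C.
Density altitude = 12000 + 120 × (24) = 12000 + (+2880) = 14880 ft.

14880 ft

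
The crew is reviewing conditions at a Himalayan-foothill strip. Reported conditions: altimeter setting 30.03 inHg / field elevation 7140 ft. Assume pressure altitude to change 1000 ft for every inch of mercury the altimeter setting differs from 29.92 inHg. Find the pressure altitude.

Pressure correction = (29.92 − 30.03) × 1000 = -110 ft.
Pressure altitude = 7140 + (-110) = 7030 ft.

7030 ft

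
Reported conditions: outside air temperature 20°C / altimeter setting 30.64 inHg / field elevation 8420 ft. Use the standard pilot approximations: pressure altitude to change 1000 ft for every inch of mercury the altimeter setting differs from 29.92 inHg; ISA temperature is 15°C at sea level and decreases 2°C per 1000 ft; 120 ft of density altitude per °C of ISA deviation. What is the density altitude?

10148 ft

Pressure altitude = 8420 + (29.92 − 30.64) × 1000 = 8420 + (-720) = 7700 ft.
ISA temperature at 7700 ft = 15 − 2 × (7700/1000) = -0.4°C.
ISA deviation = 20 − (-0.4) = +20.4°C.
Density altitude = 7700 + 120 × (20.4) = 10148 ft.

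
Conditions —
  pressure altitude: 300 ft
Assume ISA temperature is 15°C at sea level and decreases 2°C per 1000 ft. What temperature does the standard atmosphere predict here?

ISA temperature = 15 − 2 × (300/1000) = 15 − 0.6 = 14.4°C.

14.4°C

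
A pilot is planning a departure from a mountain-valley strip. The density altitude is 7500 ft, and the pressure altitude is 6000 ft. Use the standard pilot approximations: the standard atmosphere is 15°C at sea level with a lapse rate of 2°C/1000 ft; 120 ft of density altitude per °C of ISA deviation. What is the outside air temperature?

Density altitude − pressure altitude = 7500 − 6000 = +1500 ft.
At 120 ft/°C that is an ISA deviation of 1500/120 = +12.5°C.
ISA temperature at 6000 ft = 15 − 2 × (6000/1000) = 3°C.
OAT = ISA + deviation = 3 + (+12.5) = 15.5°C.

15.5°C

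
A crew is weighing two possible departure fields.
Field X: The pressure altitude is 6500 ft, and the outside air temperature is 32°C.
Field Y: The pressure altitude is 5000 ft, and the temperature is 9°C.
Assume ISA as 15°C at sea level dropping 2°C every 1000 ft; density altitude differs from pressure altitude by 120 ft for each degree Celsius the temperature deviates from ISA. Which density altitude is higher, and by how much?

Field X by 4620 ft

Field X: ISA temp = 2°C, deviation +30°C, DA = 6500 + 120 × 30 = 10100 ft.
Field Y: ISA temp = 5°C, deviation +4°C, DA = 5000 + 120 × 4 = 5480 ft.
Field X is higher by 10100 − 5480 = 4620 ft.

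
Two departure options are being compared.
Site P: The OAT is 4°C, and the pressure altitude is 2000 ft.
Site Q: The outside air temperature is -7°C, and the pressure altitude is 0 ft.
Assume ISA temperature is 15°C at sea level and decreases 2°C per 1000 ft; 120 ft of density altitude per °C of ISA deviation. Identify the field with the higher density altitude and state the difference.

Site P: ISA temp = 11°C, deviation -7°C, DA = 2000 + 120 × (-7) = 1160 ft.
Site Q: ISA temp = 15°C, deviation -22°C, DA = 0 + 120 × (-22) = -2640 ft.
Site P is higher by 1160 − (-2640) = 3800 ft.

Site P by 3800 ft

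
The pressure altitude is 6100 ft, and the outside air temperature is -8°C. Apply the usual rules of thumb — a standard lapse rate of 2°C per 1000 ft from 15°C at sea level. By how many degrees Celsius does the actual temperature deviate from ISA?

ISA-10.8°C

ISA temperature at 6100 ft = 15 − 2 × (6100/1000) = 2.8°C.
Deviation = OAT − ISA = -8 − 2.8 = -10.8°C.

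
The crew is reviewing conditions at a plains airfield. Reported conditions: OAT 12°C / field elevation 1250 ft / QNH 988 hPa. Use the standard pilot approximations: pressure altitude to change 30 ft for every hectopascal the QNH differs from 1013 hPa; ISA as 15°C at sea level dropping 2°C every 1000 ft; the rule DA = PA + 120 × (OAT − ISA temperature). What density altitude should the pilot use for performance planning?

Pressure altitude = 1250 + (1013 − 988) × 30 = 1250 + (+750) = 2000 ft.
ISA temperature at 2000 ft = 15 − 2 × (2000/1000) = 11°C.
ISA deviation = 12 − 11 = +1°C.
Density altitude = 2000 + 120 × (1) = 2120 ft.

2120 ft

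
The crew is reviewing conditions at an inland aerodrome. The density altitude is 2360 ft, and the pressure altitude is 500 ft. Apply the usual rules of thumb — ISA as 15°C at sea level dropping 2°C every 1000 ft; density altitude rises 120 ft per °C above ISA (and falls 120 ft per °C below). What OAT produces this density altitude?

29.5°C

Density altitude − pressure altitude = 2360 − 500 = +1860 ft.
At 120 ft/°C that is an ISA deviation of 1860/120 = +15.5°C.
ISA temperature at 500 ft = 15 − 2 × (500/1000) = 14°C.
OAT = ISA + deviation = 14 + (+15.5) = 29.5°C.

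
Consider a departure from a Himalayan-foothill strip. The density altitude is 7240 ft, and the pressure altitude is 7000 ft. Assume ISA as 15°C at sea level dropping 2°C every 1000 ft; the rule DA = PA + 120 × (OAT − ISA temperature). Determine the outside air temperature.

3°C

Density altitude − pressure altitude = 7240 − 7000 = +240 ft.
At 120 ft/°C that is an ISA deviation of 240/120 = +2°C.
ISA temperature at 7000 ft = 15 − 2 × (7000/1000) = 1°C.
OAT = ISA + deviation = 1 + (+2) = 3°C.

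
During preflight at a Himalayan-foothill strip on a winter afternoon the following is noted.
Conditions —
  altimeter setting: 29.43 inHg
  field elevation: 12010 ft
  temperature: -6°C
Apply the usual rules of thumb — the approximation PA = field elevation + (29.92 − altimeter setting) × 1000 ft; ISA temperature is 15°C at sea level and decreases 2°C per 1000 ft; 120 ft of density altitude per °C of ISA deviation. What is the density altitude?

Pressure altitude = 12010 + (29.92 − 29.43) × 1000 = 12010 + (+490) = 12500 ft.
ISA temperature at 12500 ft = 15 − 2 × (12500/1000) = -10°C.
ISA deviation = -6 − (-10) = +4°C.
Density altitude = 12500 + 120 × (4) = 12980 ft.

12980 ft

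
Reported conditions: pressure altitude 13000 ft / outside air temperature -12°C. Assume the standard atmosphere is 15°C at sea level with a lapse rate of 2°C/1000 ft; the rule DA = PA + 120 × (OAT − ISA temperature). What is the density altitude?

12880 ft

ISA temperature at 13000 ft = 15 − 2 × (13000/1000) = -11°C.
ISA deviation = -12 − (-11) = -1°C.
Density altitude = 13000 + 120 × (-1) = 13000 + (-120) = 12880 ft.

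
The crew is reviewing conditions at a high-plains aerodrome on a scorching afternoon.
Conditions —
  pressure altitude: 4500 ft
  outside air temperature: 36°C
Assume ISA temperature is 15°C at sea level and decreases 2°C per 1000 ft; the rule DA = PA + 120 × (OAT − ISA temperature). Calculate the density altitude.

8100 ft

ISA temperature at 4500 ft = 15 − 2 × (4500/1000) = 6°C.
ISA deviation = 36 − 6 = +30°C.
Density altitude = 4500 + 120 × (30) = 4500 + (+3600) = 8100 ft.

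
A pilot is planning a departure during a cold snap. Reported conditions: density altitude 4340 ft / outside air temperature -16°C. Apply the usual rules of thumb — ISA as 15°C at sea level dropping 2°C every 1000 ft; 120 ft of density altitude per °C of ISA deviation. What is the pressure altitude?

6500 ft

DA = PA + 120 × (OAT − (15 − 2·PA/1000)) = PA + 120·OAT − 1800 + 0.24·PA = 1.24·PA + 120·OAT − 1800.
So 1.24·PA = 4340 − 120 × (-16) + 1800 = 8060.
PA = 8060 / 1.24 = 6500 ft.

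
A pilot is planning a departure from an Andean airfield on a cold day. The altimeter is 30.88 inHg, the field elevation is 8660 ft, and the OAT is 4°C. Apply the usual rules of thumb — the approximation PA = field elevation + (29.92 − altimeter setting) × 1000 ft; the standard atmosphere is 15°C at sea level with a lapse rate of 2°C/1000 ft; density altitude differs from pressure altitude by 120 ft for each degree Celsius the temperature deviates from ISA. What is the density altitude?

8228 ft

Pressure altitude = 8660 + (29.92 − 30.88) × 1000 = 8660 + (-960) = 7700 ft.
ISA temperature at 7700 ft = 15 − 2 × (7700/1000) = -0.4°C.
ISA deviation = 4 − (-0.4) = +4.4°C.
Density altitude = 7700 + 120 × (4.4) = 8228 ft.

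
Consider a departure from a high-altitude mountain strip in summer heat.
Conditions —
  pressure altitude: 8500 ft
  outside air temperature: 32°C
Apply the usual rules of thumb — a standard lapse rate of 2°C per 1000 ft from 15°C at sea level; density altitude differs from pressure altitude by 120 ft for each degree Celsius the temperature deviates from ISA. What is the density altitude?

ISA temperature at 8500 ft = 15 − 2 × (8500/1000) = -2°C.
ISA deviation = 32 − (-2) = +34°C.
Density altitude = 8500 + 120 × (34) = 8500 + (+4080) = 12580 ft.

12580 ft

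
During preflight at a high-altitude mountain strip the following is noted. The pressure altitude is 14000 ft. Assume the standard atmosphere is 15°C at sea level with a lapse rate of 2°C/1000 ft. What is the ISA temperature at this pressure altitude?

ISA temperature = 15 − 2 × (14000/1000) = 15 − 28 = -13°C.

-13°C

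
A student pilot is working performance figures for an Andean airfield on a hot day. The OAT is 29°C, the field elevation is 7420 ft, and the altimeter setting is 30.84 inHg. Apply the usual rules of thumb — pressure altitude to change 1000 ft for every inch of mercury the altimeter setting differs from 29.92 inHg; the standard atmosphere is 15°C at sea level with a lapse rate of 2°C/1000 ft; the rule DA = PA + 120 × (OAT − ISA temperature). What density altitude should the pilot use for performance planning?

Pressure altitude = 7420 + (29.92 − 30.84) × 1000 = 7420 + (-920) = 6500 ft.
ISA temperature at 6500 ft = 15 − 2 × (6500/1000) = 2°C.
ISA deviation = 29 − 2 = +27°C.
Density altitude = 6500 + 120 × (27) = 9740 ft.

9740 ft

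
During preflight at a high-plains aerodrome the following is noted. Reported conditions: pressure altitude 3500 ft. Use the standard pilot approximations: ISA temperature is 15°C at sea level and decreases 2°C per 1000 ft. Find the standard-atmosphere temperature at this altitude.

8°C

ISA temperature = 15 − 2 × (3500/1000) = 15 − 7 = 8°C.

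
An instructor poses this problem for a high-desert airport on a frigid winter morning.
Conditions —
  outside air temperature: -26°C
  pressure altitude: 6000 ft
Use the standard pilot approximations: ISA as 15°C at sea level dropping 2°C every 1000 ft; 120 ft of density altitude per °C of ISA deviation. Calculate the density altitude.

ISA temperature at 6000 ft = 15 − 2 × (6000/1000) = 3°C.
ISA deviation = -26 − 3 = -29°C.
Density altitude = 6000 + 120 × (-29) = 6000 + (-3480) = 2520 ft.

2520 ft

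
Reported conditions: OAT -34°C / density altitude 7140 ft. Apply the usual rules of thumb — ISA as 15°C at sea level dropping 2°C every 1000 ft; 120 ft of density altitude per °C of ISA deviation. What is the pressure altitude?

DA = PA + 120 × (OAT − (15 − 2·PA/1000)) = PA + 120·OAT − 1800 + 0.24·PA = 1.24·PA + 120·OAT − 1800.
So 1.24·PA = 7140 − 120 × (-34) + 1800 = 13020.
PA = 13020 / 1.24 = 10500 ft.

10500 ft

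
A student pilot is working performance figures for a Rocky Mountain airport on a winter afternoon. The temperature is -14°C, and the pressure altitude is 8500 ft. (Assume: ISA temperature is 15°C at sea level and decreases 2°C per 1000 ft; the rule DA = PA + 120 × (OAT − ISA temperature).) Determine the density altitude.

ISA temperature at 8500 ft = 15 − 2 × (8500/1000) = -2°C.
ISA deviation = -14 − (-2) = -12°C.
Density altitude = 8500 + 120 × (-12) = 8500 + (-1440) = 7060 ft.

7060 ft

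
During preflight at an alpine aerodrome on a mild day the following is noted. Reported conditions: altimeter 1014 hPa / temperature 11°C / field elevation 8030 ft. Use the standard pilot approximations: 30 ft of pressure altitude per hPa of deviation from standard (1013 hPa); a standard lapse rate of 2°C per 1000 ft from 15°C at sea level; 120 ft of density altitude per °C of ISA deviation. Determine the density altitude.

Pressure altitude = 8030 + (1013 − 1014) × 30 = 8030 + (-30) = 8000 ft.
ISA temperature at 8000 ft = 15 − 2 × (8000/1000) = -1°C.
ISA deviation = 11 − (-1) = +12°C.
Density altitude = 8000 + 120 × (12) = 9440 ft.

9440 ft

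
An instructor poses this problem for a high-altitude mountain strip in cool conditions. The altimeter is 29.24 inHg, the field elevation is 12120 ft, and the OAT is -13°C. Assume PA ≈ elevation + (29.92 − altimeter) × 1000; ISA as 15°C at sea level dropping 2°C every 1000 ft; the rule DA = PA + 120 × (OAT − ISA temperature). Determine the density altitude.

Pressure altitude = 12120 + (29.92 − 29.24) × 1000 = 12120 + (+680) = 12800 ft.
ISA temperature at 12800 ft = 15 − 2 × (12800/1000) = -10.6°C.
ISA deviation = -13 − (-10.6) = -2.4°C.
Density altitude = 12800 + 120 × (-2.4) = 12512 ft.

12512 ft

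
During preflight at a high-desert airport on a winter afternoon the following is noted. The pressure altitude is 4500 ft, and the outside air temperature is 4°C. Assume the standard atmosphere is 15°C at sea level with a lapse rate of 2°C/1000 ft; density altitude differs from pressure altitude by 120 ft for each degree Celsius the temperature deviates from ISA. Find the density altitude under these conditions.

ISA temperature at 4500 ft = 15 − 2 × (4500/1000) = 6°C.
ISA deviation = 4 − 6 = -2°C.
Density altitude = 4500 + 120 × (-2) = 4500 + (-240) = 4260 ft.

4260 ft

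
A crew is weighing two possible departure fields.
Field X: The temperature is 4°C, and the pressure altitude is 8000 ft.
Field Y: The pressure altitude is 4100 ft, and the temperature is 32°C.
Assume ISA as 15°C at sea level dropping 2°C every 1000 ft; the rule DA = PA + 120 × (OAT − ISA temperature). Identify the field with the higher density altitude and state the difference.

Field X by 1476 ft

Field X: ISA temp = -1°C, deviation +5°C, DA = 8000 + 120 × 5 = 8600 ft.
Field Y: ISA temp = 6.8°C, deviation +25.2°C, DA = 4100 + 120 × 25.2 = 7124 ft.
Field X is higher by 8600 − 7124 = 1476 ft.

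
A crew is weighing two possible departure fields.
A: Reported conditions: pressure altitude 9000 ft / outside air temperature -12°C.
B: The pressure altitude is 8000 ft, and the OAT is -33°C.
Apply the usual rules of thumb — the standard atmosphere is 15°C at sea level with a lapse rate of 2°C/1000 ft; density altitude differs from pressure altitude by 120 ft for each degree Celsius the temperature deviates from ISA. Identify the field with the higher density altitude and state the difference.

A: ISA temp = -3°C, deviation -9°C, DA = 9000 + 120 × (-9) = 7920 ft.
B: ISA temp = -1°C, deviation -32°C, DA = 8000 + 120 × (-32) = 4160 ft.
A is higher by 7920 − 4160 = 3760 ft.

A by 3760 ft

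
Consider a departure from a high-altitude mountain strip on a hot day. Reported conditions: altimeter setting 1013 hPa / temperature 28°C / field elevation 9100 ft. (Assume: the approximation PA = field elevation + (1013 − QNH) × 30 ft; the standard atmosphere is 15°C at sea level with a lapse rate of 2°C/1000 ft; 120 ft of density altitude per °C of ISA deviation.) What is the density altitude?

Pressure altitude = 9100 + (1013 − 1013) × 30 = 9100 + (0) = 9100 ft.
ISA temperature at 9100 ft = 15 − 2 × (9100/1000) = -3.2°C.
ISA deviation = 28 − (-3.2) = +31.2°C.
Density altitude = 9100 + 120 × (31.2) = 12844 ft.

12844 ft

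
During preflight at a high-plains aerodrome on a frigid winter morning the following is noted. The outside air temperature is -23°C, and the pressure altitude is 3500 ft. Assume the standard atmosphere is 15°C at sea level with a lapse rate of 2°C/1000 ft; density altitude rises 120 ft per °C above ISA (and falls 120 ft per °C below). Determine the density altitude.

-220 ft

ISA temperature at 3500 ft = 15 − 2 × (3500/1000) = 8°C.
ISA deviation = -23 − 8 = -31°C.
Density altitude = 3500 + 120 × (-31) = 3500 + (-3720) = -220 ft.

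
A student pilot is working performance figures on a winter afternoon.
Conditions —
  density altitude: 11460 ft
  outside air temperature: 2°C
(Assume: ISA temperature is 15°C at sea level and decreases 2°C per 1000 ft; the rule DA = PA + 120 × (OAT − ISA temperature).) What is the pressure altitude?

10500 ft

DA = PA + 120 × (OAT − (15 − 2·PA/1000)) = PA + 120·OAT − 1800 + 0.24·PA = 1.24·PA + 120·OAT − 1800.
So 1.24·PA = 11460 − 120 × 2 + 1800 = 13020.
PA = 13020 / 1.24 = 10500 ft.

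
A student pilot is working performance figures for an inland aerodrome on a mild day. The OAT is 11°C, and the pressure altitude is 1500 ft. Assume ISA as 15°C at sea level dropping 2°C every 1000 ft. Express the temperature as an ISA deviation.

ISA-1°C

ISA temperature at 1500 ft = 15 − 2 × (1500/1000) = 12°C.
Deviation = OAT − ISA = 11 − 12 = -1°C.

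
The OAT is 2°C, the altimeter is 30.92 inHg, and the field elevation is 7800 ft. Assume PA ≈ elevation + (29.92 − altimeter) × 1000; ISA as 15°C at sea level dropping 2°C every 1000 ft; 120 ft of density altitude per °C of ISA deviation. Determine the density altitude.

6872 ft

Pressure altitude = 7800 + (29.92 − 30.92) × 1000 = 7800 + (-1000) = 6800 ft.
ISA temperature at 6800 ft = 15 − 2 × (6800/1000) = 1.4°C.
ISA deviation = 2 − 1.4 = +0.6°C.
Density altitude = 6800 + 120 × (0.6) = 6872 ft.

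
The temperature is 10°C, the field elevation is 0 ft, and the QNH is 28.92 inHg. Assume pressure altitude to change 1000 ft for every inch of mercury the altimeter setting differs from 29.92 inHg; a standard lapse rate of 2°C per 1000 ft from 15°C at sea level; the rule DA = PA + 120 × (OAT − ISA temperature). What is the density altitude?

640 ft

Pressure altitude = 0 + (29.92 − 28.92) × 1000 = 0 + (+1000) = 1000 ft.
ISA temperature at 1000 ft = 15 − 2 × (1000/1000) = 13°C.
ISA deviation = 10 − 13 = -3°C.
Density altitude = 1000 + 120 × (-3) = 640 ft.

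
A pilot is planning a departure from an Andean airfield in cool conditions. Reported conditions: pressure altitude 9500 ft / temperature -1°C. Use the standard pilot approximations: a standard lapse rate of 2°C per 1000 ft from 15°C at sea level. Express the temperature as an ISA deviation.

ISA+3°C

ISA temperature at 9500 ft = 15 − 2 × (9500/1000) = -4°C.
Deviation = OAT − ISA = -1 − (-4) = +3°C.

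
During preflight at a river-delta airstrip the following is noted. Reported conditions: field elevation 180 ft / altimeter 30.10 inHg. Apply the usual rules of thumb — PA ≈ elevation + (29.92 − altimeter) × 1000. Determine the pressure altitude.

0 ft

Pressure correction = (29.92 − 30.10) × 1000 = -180 ft.
Pressure altitude = 180 + (-180) = 0 ft.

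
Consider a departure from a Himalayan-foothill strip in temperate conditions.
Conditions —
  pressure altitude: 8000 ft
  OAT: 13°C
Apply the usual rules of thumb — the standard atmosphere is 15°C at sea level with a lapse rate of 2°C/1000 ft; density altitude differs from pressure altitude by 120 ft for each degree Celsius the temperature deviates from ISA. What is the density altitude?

ISA temperature at 8000 ft = 15 − 2 × (8000/1000) = -1°C.
ISA deviation = 13 − (-1) = +14°C.
Density altitude = 8000 + 120 × (14) = 8000 + (+1680) = 9680 ft.

9680 ft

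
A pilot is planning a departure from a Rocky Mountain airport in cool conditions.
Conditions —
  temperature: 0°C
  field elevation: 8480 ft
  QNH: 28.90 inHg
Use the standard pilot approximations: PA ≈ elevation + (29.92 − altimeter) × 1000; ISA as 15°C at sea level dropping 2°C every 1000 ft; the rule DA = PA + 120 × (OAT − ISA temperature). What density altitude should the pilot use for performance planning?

9980 ft

Pressure altitude = 8480 + (29.92 − 28.90) × 1000 = 8480 + (+1020) = 9500 ft.
ISA temperature at 9500 ft = 15 − 2 × (9500/1000) = -4°C.
ISA deviation = 0 − (-4) = +4°C.
Density altitude = 9500 + 120 × (4) = 9980 ft.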